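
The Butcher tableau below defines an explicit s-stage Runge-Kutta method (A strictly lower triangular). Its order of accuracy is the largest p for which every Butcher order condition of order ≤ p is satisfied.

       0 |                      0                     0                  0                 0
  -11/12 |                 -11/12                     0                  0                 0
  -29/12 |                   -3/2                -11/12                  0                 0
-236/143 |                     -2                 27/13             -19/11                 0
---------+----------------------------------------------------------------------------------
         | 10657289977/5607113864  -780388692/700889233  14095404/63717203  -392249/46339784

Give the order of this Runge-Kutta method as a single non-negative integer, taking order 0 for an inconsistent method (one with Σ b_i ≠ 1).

b = (10657289977/5607113864, -780388692/700889233, 14095404/63717203, -392249/46339784)
c = (0, -11/12, -29/12, -236/143)
Ac = (0, 0, 121/144, 974/429)
Σ b_i: 10657289977/5607113864·1 + (-780388692/700889233)·1 + 14095404/63717203·1 + (-392249/46339784)·1 = 1 ✓
b·c: (-780388692/700889233)·(-11/12) + 14095404/63717203·(-29/12) + (-392249/46339784)·(-236/143) = 1/2 ✓
b·c²: (-780388692/700889233)·121/144 + 14095404/63717203·841/144 + (-392249/46339784)·55696/20449 = 1/3 ✓
b·Ac: 14095404/63717203·121/144 + (-392249/46339784)·974/429 = 1/6 ✓
b·c³: (-780388692/700889233)·(-1331/1728) + 14095404/63717203·(-24389/1728) + (-392249/46339784)·(-13144256/2924207) = -1460724309049/656032322088 ≠ 1/4 ⇒ order 3.
b·(c∘Ac): 14095404/63717203·(-3509/1728) + (-392249/46339784)·(-229864/61347) = -1276907743/3058425744 ≠ 1/8
b·Ac²: 14095404/63717203·(-1331/1728) + (-392249/46339784)·(-85895/10296) = -17521297/175603392 ≠ 1/12
b·A²c: (-392249/46339784)·(-209/144) = 4314739/351206784 ≠ 1/24

3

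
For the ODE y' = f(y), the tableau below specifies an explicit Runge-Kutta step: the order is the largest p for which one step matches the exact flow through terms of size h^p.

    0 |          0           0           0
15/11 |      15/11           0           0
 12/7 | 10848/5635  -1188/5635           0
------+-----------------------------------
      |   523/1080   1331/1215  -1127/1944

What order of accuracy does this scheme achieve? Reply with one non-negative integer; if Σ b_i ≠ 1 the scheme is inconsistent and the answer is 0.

b = (523/1080, 1331/1215, -1127/1944)
c = (0, 15/11, 12/7)
Ac = (0, 0, -324/1127)
Σ b_i: 523/1080·1 + 1331/1215·1 + (-1127/1944)·1 = 1 ✓
b·c: 1331/1215·15/11 + (-1127/1944)·12/7 = 1/2 ✓
b·c²: 1331/1215·225/121 + (-1127/1944)·144/49 = 1/3 ✓
b·Ac: (-1127/1944)·(-324/1127) = 1/6 ✓; 3 stages ⇒ order 3.

3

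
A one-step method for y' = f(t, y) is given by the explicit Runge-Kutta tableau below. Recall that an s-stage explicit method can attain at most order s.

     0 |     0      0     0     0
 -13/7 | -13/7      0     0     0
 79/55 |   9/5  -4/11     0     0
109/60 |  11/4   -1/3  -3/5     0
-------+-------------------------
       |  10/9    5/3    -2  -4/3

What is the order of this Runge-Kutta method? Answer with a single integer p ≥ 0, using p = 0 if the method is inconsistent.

0

b = (10/9, 5/3, -2, -4/3)
c = (0, -13/7, 79/55, 109/60)
Ac = (0, 0, 52/77, -1402/5775)
Σ b_i: 10/9·1 + 5/3·1 + (-2)·1 + (-4/3)·1 = -5/9 ≠ 1 ⇒ order 0.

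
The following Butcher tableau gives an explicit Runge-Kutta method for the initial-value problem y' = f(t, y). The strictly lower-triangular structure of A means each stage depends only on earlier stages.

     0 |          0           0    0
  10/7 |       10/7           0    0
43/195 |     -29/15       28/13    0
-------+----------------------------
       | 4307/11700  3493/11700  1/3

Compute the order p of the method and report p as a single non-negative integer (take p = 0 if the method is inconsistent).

b = (4307/11700, 3493/11700, 1/3)
c = (0, 10/7, 43/195)
Ac = (0, 0, 40/13)
Σ b_i: 4307/11700·1 + 3493/11700·1 + 1/3·1 = 1 ✓
b·c: 3493/11700·10/7 + 1/3·43/195 = 1/2 ✓
b·c²: 3493/11700·100/49 + 1/3·1849/38025 = 499468/798525 ≠ 1/3 ⇒ order 2.
b·Ac: 1/3·40/13 = 40/39 ≠ 1/6

2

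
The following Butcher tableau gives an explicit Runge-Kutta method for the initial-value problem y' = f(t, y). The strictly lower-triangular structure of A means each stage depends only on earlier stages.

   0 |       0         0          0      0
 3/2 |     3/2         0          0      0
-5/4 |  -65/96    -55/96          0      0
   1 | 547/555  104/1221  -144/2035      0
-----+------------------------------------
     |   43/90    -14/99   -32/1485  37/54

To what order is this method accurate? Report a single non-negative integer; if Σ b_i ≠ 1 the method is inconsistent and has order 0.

b = (43/90, -14/99, -32/1485, 37/54)
c = (0, 3/2, -5/4, 1)
Ac = (0, 0, -55/64, 8/37)
Σ b_i: 43/90·1 + (-14/99)·1 + (-32/1485)·1 + 37/54·1 = 1 ✓
b·c: (-14/99)·3/2 + (-32/1485)·(-5/4) + 37/54·1 = 1/2 ✓
b·c²: (-14/99)·9/4 + (-32/1485)·25/16 + 37/54·1 = 1/3 ✓
b·Ac: (-32/1485)·(-55/64) + 37/54·8/37 = 1/6 ✓
b·c³: (-14/99)·27/8 + (-32/1485)·(-125/64) + 37/54·1 = 1/4 ✓
b·(c∘Ac): (-32/1485)·275/256 + 37/54·8/37 = 1/8 ✓
b·Ac²: (-32/1485)·(-165/128) + 37/54·3/37 = 1/12 ✓
b·A²c: 37/54·9/148 = 1/24 ✓; 4 stages ⇒ order 4.

4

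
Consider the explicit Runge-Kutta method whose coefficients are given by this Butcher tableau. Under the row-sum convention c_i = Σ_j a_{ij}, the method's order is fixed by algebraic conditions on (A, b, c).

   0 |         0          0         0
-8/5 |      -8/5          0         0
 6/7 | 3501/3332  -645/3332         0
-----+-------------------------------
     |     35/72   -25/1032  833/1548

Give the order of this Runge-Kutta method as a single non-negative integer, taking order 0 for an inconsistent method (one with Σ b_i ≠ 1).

b = (35/72, -25/1032, 833/1548)
c = (0, -8/5, 6/7)
Ac = (0, 0, 258/833)
Σ b_i: 35/72·1 + (-25/1032)·1 + 833/1548·1 = 1 ✓
b·c: (-25/1032)·(-8/5) + 833/1548·6/7 = 1/2 ✓
b·c²: (-25/1032)·64/25 + 833/1548·36/49 = 1/3 ✓
b·Ac: 833/1548·258/833 = 1/6 ✓; 3 stages ⇒ order 3.

3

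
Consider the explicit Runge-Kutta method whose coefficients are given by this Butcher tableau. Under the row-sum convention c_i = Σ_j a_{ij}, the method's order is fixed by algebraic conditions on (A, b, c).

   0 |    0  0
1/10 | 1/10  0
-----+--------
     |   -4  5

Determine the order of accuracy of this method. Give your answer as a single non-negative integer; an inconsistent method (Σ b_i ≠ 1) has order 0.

2

b = (-4, 5)
c = (0, 1/10)
Σ b_i: (-4)·1 + 5·1 = 1 ✓
b·c: 5·1/10 = 1/2 ✓; 2 stages ⇒ order 2.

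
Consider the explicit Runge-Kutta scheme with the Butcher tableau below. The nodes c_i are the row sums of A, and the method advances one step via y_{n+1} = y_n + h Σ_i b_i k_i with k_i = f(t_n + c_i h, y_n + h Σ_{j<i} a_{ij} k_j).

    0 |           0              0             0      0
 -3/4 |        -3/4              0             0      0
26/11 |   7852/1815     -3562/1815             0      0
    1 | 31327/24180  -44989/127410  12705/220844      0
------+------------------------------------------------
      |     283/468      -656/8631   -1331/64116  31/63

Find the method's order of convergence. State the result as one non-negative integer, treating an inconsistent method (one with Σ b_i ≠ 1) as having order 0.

b = (283/468, -656/8631, -1331/64116, 31/63)
c = (0, -3/4, 26/11, 1)
Ac = (0, 0, 1781/1210, 497/1240)
Σ b_i: 283/468·1 + (-656/8631)·1 + (-1331/64116)·1 + 31/63·1 = 1 ✓
b·c: (-656/8631)·(-3/4) + (-1331/64116)·26/11 + 31/63·1 = 1/2 ✓
b·c²: (-656/8631)·9/16 + (-1331/64116)·676/121 + 31/63·1 = 1/3 ✓
b·Ac: (-1331/64116)·1781/1210 + 31/63·497/1240 = 1/6 ✓
b·c³: (-656/8631)·(-27/64) + (-1331/64116)·17576/1331 + 31/63·1 = 1/4 ✓
b·(c∘Ac): (-1331/64116)·23153/6655 + 31/63·497/1240 = 1/8 ✓
b·Ac²: (-1331/64116)·(-5343/4840) + 31/63·609/4960 = 1/12 ✓
b·A²c: 31/63·21/248 = 1/24 ✓; 4 stages ⇒ order 4.

4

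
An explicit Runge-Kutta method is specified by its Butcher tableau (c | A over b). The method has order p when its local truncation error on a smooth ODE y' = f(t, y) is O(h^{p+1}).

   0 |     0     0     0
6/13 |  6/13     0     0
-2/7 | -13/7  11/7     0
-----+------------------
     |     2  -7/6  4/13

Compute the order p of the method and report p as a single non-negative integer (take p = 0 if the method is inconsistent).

b = (2, -7/6, 4/13)
c = (0, 6/13, -2/7)
Ac = (0, 0, 66/91)
Σ b_i: 2·1 + (-7/6)·1 + 4/13·1 = 89/78 ≠ 1 ⇒ order 0.

0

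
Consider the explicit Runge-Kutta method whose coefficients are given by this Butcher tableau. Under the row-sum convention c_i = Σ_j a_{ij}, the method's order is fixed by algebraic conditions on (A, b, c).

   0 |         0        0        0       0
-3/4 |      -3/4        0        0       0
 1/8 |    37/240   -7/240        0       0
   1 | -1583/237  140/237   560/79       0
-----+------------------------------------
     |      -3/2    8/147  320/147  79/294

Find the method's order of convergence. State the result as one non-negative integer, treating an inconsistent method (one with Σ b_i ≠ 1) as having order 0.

4

b = (-3/2, 8/147, 320/147, 79/294)
c = (0, -3/4, 1/8, 1)
Ac = (0, 0, 7/320, 35/79)
Σ b_i: (-3/2)·1 + 8/147·1 + 320/147·1 + 79/294·1 = 1 ✓
b·c: 8/147·(-3/4) + 320/147·1/8 + 79/294·1 = 1/2 ✓
b·c²: 8/147·9/16 + 320/147·1/64 + 79/294·1 = 1/3 ✓
b·Ac: 320/147·7/320 + 79/294·35/79 = 1/6 ✓
b·c³: 8/147·(-27/64) + 320/147·1/512 + 79/294·1 = 1/4 ✓
b·(c∘Ac): 320/147·7/2560 + 79/294·35/79 = 1/8 ✓
b·Ac²: 320/147·(-21/1280) + 79/294·35/79 = 1/12 ✓
b·A²c: 79/294·49/316 = 1/24 ✓; 4 stages ⇒ order 4.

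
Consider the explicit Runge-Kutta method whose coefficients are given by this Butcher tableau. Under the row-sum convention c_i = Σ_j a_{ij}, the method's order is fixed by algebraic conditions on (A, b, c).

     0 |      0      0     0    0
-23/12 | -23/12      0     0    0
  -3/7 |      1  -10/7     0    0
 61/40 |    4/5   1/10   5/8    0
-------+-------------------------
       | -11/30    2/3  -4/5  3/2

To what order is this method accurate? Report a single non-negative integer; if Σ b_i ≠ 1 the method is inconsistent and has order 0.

b = (-11/30, 2/3, -4/5, 3/2)
c = (0, -23/12, -3/7, 61/40)
Ac = (0, 0, 115/42, -193/420)
Σ b_i: (-11/30)·1 + 2/3·1 + (-4/5)·1 + 3/2·1 = 1 ✓
b·c: 2/3·(-23/12) + (-4/5)·(-3/7) + 3/2·61/40 = 6817/5040 ≠ 1/2 ⇒ order 1.

1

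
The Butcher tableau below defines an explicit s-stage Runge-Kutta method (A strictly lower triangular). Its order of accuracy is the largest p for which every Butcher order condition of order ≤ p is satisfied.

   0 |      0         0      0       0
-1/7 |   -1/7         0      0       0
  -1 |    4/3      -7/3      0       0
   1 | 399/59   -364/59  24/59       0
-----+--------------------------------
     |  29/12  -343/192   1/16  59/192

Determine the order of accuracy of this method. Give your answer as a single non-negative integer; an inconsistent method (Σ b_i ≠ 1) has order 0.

b = (29/12, -343/192, 1/16, 59/192)
c = (0, -1/7, -1, 1)
Ac = (0, 0, 1/3, 28/59)
Σ b_i: 29/12·1 + (-343/192)·1 + 1/16·1 + 59/192·1 = 1 ✓
b·c: (-343/192)·(-1/7) + 1/16·(-1) + 59/192·1 = 1/2 ✓
b·c²: (-343/192)·1/49 + 1/16·1 + 59/192·1 = 1/3 ✓
b·Ac: 1/16·1/3 + 59/192·28/59 = 1/6 ✓
b·c³: (-343/192)·(-1/343) + 1/16·(-1) + 59/192·1 = 1/4 ✓
b·(c∘Ac): 1/16·(-1/3) + 59/192·28/59 = 1/8 ✓
b·Ac²: 1/16·(-1/21) + 59/192·116/413 = 1/12 ✓
b·A²c: 59/192·8/59 = 1/24 ✓; 4 stages ⇒ order 4.

4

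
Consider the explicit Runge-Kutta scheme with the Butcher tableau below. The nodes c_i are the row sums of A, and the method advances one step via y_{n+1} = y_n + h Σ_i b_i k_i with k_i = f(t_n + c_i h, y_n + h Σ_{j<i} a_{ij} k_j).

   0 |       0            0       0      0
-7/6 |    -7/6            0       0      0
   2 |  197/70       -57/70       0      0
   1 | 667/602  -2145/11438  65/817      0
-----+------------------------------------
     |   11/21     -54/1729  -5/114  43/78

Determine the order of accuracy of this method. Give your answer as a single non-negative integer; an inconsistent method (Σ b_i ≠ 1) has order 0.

4

b = (11/21, -54/1729, -5/114, 43/78)
c = (0, -7/6, 2, 1)
Ac = (0, 0, 19/20, 65/172)
Σ b_i: 11/21·1 + (-54/1729)·1 + (-5/114)·1 + 43/78·1 = 1 ✓
b·c: (-54/1729)·(-7/6) + (-5/114)·2 + 43/78·1 = 1/2 ✓
b·c²: (-54/1729)·49/36 + (-5/114)·4 + 43/78·1 = 1/3 ✓
b·Ac: (-5/114)·19/20 + 43/78·65/172 = 1/6 ✓
b·c³: (-54/1729)·(-343/216) + (-5/114)·8 + 43/78·1 = 1/4 ✓
b·(c∘Ac): (-5/114)·19/10 + 43/78·65/172 = 1/8 ✓
b·Ac²: (-5/114)·(-133/120) + 43/78·65/1032 = 1/12 ✓
b·A²c: 43/78·13/172 = 1/24 ✓; 4 stages ⇒ order 4.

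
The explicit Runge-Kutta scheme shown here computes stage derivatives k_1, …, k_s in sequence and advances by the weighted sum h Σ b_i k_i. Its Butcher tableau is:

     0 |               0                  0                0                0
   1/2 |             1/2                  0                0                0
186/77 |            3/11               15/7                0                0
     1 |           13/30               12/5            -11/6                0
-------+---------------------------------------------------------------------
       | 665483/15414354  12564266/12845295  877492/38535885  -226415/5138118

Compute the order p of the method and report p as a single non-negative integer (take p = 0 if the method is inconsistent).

b = (665483/15414354, 12564266/12845295, 877492/38535885, -226415/5138118)
c = (0, 1/2, 186/77, 1)
Ac = (0, 0, 15/14, -113/35)
Σ b_i: 665483/15414354·1 + 12564266/12845295·1 + 877492/38535885·1 + (-226415/5138118)·1 = 1 ✓
b·c: 12564266/12845295·1/2 + 877492/38535885·186/77 + (-226415/5138118)·1 = 1/2 ✓
b·c²: 12564266/12845295·1/4 + 877492/38535885·34596/5929 + (-226415/5138118)·1 = 1/3 ✓
b·Ac: 877492/38535885·15/14 + (-226415/5138118)·(-113/35) = 1/6 ✓
b·c³: 12564266/12845295·1/8 + 877492/38535885·6434856/456533 + (-226415/5138118)·1 = 315839255/791270172 ≠ 1/4 ⇒ order 3.
b·(c∘Ac): 877492/38535885·1395/539 + (-226415/5138118)·(-113/35) = 1033805/5138118 ≠ 1/8
b·Ac²: 877492/38535885·15/28 + (-226415/5138118)·(-27213/2695) = 180867103/395635086 ≠ 1/12
b·A²c: (-226415/5138118)·(-55/28) = 1778975/20552472 ≠ 1/24

3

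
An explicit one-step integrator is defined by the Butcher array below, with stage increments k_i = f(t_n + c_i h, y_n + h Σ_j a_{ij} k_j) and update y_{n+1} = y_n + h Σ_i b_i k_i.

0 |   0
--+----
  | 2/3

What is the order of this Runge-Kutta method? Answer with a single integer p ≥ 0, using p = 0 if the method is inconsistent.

0

b = (2/3)
c = (0)
Σ b_i: 2/3·1 = 2/3 ≠ 1 ⇒ order 0.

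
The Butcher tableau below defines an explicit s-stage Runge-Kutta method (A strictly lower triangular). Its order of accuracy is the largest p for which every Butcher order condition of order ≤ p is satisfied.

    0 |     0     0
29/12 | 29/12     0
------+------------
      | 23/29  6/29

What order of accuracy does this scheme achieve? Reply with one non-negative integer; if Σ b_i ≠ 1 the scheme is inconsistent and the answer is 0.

b = (23/29, 6/29)
c = (0, 29/12)
Σ b_i: 23/29·1 + 6/29·1 = 1 ✓
b·c: 6/29·29/12 = 1/2 ✓; 2 stages ⇒ order 2.

2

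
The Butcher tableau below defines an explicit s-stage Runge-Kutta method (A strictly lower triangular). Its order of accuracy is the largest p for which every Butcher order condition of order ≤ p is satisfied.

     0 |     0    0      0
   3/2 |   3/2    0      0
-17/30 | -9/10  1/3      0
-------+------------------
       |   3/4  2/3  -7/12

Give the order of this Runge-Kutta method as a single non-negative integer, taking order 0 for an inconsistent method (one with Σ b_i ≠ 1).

b = (3/4, 2/3, -7/12)
c = (0, 3/2, -17/30)
Ac = (0, 0, 1/2)
Σ b_i: 3/4·1 + 2/3·1 + (-7/12)·1 = 5/6 ≠ 1 ⇒ order 0.

0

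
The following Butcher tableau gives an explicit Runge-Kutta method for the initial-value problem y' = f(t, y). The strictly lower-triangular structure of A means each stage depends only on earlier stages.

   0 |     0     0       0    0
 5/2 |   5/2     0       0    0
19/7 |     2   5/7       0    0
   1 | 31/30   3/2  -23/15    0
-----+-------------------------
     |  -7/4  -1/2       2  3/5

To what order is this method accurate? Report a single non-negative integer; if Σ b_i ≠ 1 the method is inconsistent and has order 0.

0

b = (-7/4, -1/2, 2, 3/5)
c = (0, 5/2, 19/7, 1)
Ac = (0, 0, 25/14, -173/420)
Σ b_i: (-7/4)·1 + (-1/2)·1 + 2·1 + 3/5·1 = 7/20 ≠ 1 ⇒ order 0.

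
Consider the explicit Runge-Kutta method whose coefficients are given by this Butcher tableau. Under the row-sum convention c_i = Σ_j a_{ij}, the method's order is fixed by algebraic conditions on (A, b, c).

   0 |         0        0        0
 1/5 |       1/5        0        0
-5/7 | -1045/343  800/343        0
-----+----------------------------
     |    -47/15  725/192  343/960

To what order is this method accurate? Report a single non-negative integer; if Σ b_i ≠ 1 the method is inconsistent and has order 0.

3

b = (-47/15, 725/192, 343/960)
c = (0, 1/5, -5/7)
Ac = (0, 0, 160/343)
Σ b_i: (-47/15)·1 + 725/192·1 + 343/960·1 = 1 ✓
b·c: 725/192·1/5 + 343/960·(-5/7) = 1/2 ✓
b·c²: 725/192·1/25 + 343/960·25/49 = 1/3 ✓
b·Ac: 343/960·160/343 = 1/6 ✓; 3 stages ⇒ order 3.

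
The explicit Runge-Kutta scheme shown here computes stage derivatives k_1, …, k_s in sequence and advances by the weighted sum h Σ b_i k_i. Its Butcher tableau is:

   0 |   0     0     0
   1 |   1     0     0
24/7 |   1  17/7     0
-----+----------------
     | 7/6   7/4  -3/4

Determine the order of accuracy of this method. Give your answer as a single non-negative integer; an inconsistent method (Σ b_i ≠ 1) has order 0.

0

b = (7/6, 7/4, -3/4)
c = (0, 1, 24/7)
Ac = (0, 0, 17/7)
Σ b_i: 7/6·1 + 7/4·1 + (-3/4)·1 = 13/6 ≠ 1 ⇒ order 0.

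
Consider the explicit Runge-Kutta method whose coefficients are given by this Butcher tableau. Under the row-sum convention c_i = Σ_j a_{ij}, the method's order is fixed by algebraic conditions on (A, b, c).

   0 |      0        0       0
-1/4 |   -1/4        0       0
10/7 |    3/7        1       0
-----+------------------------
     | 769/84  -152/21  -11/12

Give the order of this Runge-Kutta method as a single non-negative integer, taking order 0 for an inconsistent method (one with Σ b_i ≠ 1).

b = (769/84, -152/21, -11/12)
c = (0, -1/4, 10/7)
Ac = (0, 0, -1/4)
Σ b_i: 769/84·1 + (-152/21)·1 + (-11/12)·1 = 1 ✓
b·c: (-152/21)·(-1/4) + (-11/12)·10/7 = 1/2 ✓
b·c²: (-152/21)·1/16 + (-11/12)·100/49 = -683/294 ≠ 1/3 ⇒ order 2.
b·Ac: (-11/12)·(-1/4) = 11/48 ≠ 1/6

2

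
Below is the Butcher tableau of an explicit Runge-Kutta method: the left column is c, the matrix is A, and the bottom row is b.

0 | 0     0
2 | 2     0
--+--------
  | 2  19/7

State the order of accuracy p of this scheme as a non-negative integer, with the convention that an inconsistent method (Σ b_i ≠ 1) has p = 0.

b = (2, 19/7)
c = (0, 2)
Σ b_i: 2·1 + 19/7·1 = 33/7 ≠ 1 ⇒ order 0.

0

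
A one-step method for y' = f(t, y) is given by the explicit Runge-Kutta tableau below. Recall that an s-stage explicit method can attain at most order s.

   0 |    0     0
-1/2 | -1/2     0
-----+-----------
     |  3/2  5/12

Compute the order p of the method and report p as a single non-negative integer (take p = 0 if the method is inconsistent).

0

b = (3/2, 5/12)
c = (0, -1/2)
Σ b_i: 3/2·1 + 5/12·1 = 23/12 ≠ 1 ⇒ order 0.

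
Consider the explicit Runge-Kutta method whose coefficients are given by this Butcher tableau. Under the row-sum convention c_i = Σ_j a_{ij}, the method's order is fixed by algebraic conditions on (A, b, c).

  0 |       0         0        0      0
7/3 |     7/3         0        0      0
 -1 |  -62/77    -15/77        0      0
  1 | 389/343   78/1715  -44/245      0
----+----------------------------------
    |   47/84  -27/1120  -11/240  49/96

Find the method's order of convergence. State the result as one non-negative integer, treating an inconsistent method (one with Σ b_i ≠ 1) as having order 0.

4

b = (47/84, -27/1120, -11/240, 49/96)
c = (0, 7/3, -1, 1)
Ac = (0, 0, -5/11, 2/7)
Σ b_i: 47/84·1 + (-27/1120)·1 + (-11/240)·1 + 49/96·1 = 1 ✓
b·c: (-27/1120)·7/3 + (-11/240)·(-1) + 49/96·1 = 1/2 ✓
b·c²: (-27/1120)·49/9 + (-11/240)·1 + 49/96·1 = 1/3 ✓
b·Ac: (-11/240)·(-5/11) + 49/96·2/7 = 1/6 ✓
b·c³: (-27/1120)·343/27 + (-11/240)·(-1) + 49/96·1 = 1/4 ✓
b·(c∘Ac): (-11/240)·5/11 + 49/96·2/7 = 1/8 ✓
b·Ac²: (-11/240)·(-35/33) + 49/96·10/147 = 1/12 ✓
b·A²c: 49/96·4/49 = 1/24 ✓; 4 stages ⇒ order 4.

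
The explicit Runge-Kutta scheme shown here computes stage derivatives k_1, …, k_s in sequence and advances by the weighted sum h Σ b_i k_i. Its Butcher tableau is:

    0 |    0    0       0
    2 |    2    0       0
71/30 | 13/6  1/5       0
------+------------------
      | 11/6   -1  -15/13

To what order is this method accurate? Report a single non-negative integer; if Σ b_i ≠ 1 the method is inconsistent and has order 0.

0

b = (11/6, -1, -15/13)
c = (0, 2, 71/30)
Ac = (0, 0, 2/5)
Σ b_i: 11/6·1 + (-1)·1 + (-15/13)·1 = -25/78 ≠ 1 ⇒ order 0.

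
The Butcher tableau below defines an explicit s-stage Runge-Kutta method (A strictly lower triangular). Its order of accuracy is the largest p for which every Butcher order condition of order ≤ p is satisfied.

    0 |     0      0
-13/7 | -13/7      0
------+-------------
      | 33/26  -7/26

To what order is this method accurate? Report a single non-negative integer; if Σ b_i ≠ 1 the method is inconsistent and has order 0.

b = (33/26, -7/26)
c = (0, -13/7)
Σ b_i: 33/26·1 + (-7/26)·1 = 1 ✓
b·c: (-7/26)·(-13/7) = 1/2 ✓; 2 stages ⇒ order 2.

2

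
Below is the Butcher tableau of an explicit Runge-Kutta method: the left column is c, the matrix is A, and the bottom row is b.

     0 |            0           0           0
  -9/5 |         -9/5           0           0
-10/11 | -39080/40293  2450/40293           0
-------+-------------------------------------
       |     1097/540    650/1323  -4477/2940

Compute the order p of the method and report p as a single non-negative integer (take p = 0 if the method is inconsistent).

b = (1097/540, 650/1323, -4477/2940)
c = (0, -9/5, -10/11)
Ac = (0, 0, -490/4477)
Σ b_i: 1097/540·1 + 650/1323·1 + (-4477/2940)·1 = 1 ✓
b·c: 650/1323·(-9/5) + (-4477/2940)·(-10/11) = 1/2 ✓
b·c²: 650/1323·81/25 + (-4477/2940)·100/121 = 1/3 ✓
b·Ac: (-4477/2940)·(-490/4477) = 1/6 ✓; 3 stages ⇒ order 3.

3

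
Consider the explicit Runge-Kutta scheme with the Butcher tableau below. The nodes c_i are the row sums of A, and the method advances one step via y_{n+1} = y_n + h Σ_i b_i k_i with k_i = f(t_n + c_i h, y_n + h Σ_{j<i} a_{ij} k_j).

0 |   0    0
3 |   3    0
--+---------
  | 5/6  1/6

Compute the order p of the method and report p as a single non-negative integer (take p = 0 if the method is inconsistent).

b = (5/6, 1/6)
c = (0, 3)
Σ b_i: 5/6·1 + 1/6·1 = 1 ✓
b·c: 1/6·3 = 1/2 ✓; 2 stages ⇒ order 2.

2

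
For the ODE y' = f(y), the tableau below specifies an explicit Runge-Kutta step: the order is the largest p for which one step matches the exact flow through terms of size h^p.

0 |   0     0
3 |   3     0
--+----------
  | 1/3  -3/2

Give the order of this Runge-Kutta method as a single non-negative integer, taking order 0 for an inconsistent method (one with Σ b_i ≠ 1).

b = (1/3, -3/2)
c = (0, 3)
Σ b_i: 1/3·1 + (-3/2)·1 = -7/6 ≠ 1 ⇒ order 0.

0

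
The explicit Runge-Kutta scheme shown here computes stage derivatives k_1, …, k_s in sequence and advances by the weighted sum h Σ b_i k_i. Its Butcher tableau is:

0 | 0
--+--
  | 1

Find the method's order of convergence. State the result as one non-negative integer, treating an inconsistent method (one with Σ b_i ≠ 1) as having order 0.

b = (1)
c = (0)
Σ b_i: 1·1 = 1 ✓; 1 stage ⇒ order 1.

1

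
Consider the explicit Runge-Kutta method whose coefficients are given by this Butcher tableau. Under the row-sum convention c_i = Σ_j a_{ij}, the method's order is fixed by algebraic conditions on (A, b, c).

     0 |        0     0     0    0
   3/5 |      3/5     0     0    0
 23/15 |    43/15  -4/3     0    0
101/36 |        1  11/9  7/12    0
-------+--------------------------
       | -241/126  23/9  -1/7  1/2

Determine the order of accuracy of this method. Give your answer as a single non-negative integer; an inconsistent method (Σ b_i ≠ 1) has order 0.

1

b = (-241/126, 23/9, -1/7, 1/2)
c = (0, 3/5, 23/15, 101/36)
Ac = (0, 0, -4/5, 293/180)
Σ b_i: (-241/126)·1 + 23/9·1 + (-1/7)·1 + 1/2·1 = 1 ✓
b·c: 23/9·3/5 + (-1/7)·23/15 + 1/2·101/36 = 6847/2520 ≠ 1/2 ⇒ order 1.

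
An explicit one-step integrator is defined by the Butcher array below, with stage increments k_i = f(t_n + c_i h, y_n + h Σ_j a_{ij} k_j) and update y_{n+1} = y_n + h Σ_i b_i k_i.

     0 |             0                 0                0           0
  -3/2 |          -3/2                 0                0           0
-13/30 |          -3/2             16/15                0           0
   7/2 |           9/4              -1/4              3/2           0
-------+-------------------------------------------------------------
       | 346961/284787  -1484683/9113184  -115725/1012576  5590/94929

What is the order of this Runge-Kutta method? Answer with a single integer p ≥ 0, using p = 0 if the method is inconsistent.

b = (346961/284787, -1484683/9113184, -115725/1012576, 5590/94929)
c = (0, -3/2, -13/30, 7/2)
Ac = (0, 0, -8/5, -11/40)
Σ b_i: 346961/284787·1 + (-1484683/9113184)·1 + (-115725/1012576)·1 + 5590/94929·1 = 1 ✓
b·c: (-1484683/9113184)·(-3/2) + (-115725/1012576)·(-13/30) + 5590/94929·7/2 = 1/2 ✓
b·c²: (-1484683/9113184)·9/4 + (-115725/1012576)·169/900 + 5590/94929·49/4 = 1/3 ✓
b·Ac: (-115725/1012576)·(-8/5) + 5590/94929·(-11/40) = 1/6 ✓
b·c³: (-1484683/9113184)·(-27/8) + (-115725/1012576)·(-2197/27000) + 5590/94929·343/8 = 35129993/11391480 ≠ 1/4 ⇒ order 3.
b·(c∘Ac): (-115725/1012576)·52/75 + 5590/94929·(-77/80) = -25805/189858 ≠ 1/8
b·Ac²: (-115725/1012576)·12/5 + 5590/94929·(-337/1200) = -1656479/5695740 ≠ 1/12
b·A²c: 5590/94929·(-12/5) = -4472/31643 ≠ 1/24

3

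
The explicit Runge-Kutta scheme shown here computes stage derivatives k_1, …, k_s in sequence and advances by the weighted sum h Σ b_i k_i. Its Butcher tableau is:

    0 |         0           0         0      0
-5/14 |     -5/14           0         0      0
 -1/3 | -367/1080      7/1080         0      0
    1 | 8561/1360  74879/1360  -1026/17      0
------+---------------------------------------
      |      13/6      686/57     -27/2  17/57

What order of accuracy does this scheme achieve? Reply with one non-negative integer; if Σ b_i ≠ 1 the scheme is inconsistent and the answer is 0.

4

b = (13/6, 686/57, -27/2, 17/57)
c = (0, -5/14, -1/3, 1)
Ac = (0, 0, -1/432, 247/544)
Σ b_i: 13/6·1 + 686/57·1 + (-27/2)·1 + 17/57·1 = 1 ✓
b·c: 686/57·(-5/14) + (-27/2)·(-1/3) + 17/57·1 = 1/2 ✓
b·c²: 686/57·25/196 + (-27/2)·1/9 + 17/57·1 = 1/3 ✓
b·Ac: (-27/2)·(-1/432) + 17/57·247/544 = 1/6 ✓
b·c³: 686/57·(-125/2744) + (-27/2)·(-1/27) + 17/57·1 = 1/4 ✓
b·(c∘Ac): (-27/2)·1/1296 + 17/57·247/544 = 1/8 ✓
b·Ac²: (-27/2)·5/6048 + 17/57·2413/7616 = 1/12 ✓
b·A²c: 17/57·19/136 = 1/24 ✓; 4 stages ⇒ order 4.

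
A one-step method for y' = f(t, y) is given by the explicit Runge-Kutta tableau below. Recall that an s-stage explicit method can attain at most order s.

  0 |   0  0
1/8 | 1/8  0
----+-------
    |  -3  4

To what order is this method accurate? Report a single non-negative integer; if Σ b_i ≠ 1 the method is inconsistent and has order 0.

b = (-3, 4)
c = (0, 1/8)
Σ b_i: (-3)·1 + 4·1 = 1 ✓
b·c: 4·1/8 = 1/2 ✓; 2 stages ⇒ order 2.

2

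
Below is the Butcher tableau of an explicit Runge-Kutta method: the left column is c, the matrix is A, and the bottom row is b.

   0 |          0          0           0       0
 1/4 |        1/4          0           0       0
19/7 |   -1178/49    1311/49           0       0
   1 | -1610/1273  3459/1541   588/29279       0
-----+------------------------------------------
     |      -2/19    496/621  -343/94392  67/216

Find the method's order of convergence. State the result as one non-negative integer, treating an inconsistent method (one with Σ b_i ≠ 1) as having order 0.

4

b = (-2/19, 496/621, -343/94392, 67/216)
c = (0, 1/4, 19/7, 1)
Ac = (0, 0, 1311/196, 165/268)
Σ b_i: (-2/19)·1 + 496/621·1 + (-343/94392)·1 + 67/216·1 = 1 ✓
b·c: 496/621·1/4 + (-343/94392)·19/7 + 67/216·1 = 1/2 ✓
b·c²: 496/621·1/16 + (-343/94392)·361/49 + 67/216·1 = 1/3 ✓
b·Ac: (-343/94392)·1311/196 + 67/216·165/268 = 1/6 ✓
b·c³: 496/621·1/64 + (-343/94392)·6859/343 + 67/216·1 = 1/4 ✓
b·(c∘Ac): (-343/94392)·24909/1372 + 67/216·165/268 = 1/8 ✓
b·Ac²: (-343/94392)·1311/784 + 67/216·309/1072 = 1/12 ✓
b·A²c: 67/216·9/67 = 1/24 ✓; 4 stages ⇒ order 4.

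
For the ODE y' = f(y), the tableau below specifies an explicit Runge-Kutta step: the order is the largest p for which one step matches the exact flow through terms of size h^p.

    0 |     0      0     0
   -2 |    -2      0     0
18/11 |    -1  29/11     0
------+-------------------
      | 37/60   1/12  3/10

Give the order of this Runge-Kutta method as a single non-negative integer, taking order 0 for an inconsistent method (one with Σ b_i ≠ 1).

b = (37/60, 1/12, 3/10)
c = (0, -2, 18/11)
Ac = (0, 0, -58/11)
Σ b_i: 37/60·1 + 1/12·1 + 3/10·1 = 1 ✓
b·c: 1/12·(-2) + 3/10·18/11 = 107/330 ≠ 1/2 ⇒ order 1.

1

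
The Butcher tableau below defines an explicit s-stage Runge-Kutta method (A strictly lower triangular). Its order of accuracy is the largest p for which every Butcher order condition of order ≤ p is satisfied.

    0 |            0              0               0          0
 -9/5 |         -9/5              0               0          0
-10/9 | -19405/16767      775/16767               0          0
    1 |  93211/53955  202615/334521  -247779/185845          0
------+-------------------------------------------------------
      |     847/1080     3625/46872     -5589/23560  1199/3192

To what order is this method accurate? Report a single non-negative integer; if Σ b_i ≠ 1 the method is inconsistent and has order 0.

4

b = (847/1080, 3625/46872, -5589/23560, 1199/3192)
c = (0, -9/5, -10/9, 1)
Ac = (0, 0, -155/1863, 469/1199)
Σ b_i: 847/1080·1 + 3625/46872·1 + (-5589/23560)·1 + 1199/3192·1 = 1 ✓
b·c: 3625/46872·(-9/5) + (-5589/23560)·(-10/9) + 1199/3192·1 = 1/2 ✓
b·c²: 3625/46872·81/25 + (-5589/23560)·100/81 + 1199/3192·1 = 1/3 ✓
b·Ac: (-5589/23560)·(-155/1863) + 1199/3192·469/1199 = 1/6 ✓
b·c³: 3625/46872·(-729/125) + (-5589/23560)·(-1000/729) + 1199/3192·1 = 1/4 ✓
b·(c∘Ac): (-5589/23560)·1550/16767 + 1199/3192·469/1199 = 1/8 ✓
b·Ac²: (-5589/23560)·31/207 + 1199/3192·1897/5995 = 1/12 ✓
b·A²c: 1199/3192·133/1199 = 1/24 ✓; 4 stages ⇒ order 4.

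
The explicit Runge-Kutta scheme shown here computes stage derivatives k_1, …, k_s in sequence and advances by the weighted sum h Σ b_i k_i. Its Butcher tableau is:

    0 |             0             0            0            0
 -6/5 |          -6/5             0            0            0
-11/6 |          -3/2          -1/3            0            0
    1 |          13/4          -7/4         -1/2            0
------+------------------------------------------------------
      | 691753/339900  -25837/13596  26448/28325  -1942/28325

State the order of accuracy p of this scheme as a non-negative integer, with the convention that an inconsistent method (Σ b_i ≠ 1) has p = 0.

b = (691753/339900, -25837/13596, 26448/28325, -1942/28325)
c = (0, -6/5, -11/6, 1)
Ac = (0, 0, 2/5, 181/60)
Σ b_i: 691753/339900·1 + (-25837/13596)·1 + 26448/28325·1 + (-1942/28325)·1 = 1 ✓
b·c: (-25837/13596)·(-6/5) + 26448/28325·(-11/6) + (-1942/28325)·1 = 1/2 ✓
b·c²: (-25837/13596)·36/25 + 26448/28325·121/36 + (-1942/28325)·1 = 1/3 ✓
b·Ac: 26448/28325·2/5 + (-1942/28325)·181/60 = 1/6 ✓
b·c³: (-25837/13596)·(-216/125) + 26448/28325·(-1331/216) + (-1942/28325)·1 = -294146/115875 ≠ 1/4 ⇒ order 3.
b·(c∘Ac): 26448/28325·(-11/15) + (-1942/28325)·181/60 = -757607/849750 ≠ 1/8
b·Ac²: 26448/28325·(-12/25) + (-1942/28325)·(-7561/1800) = -74251/463500 ≠ 1/12
b·A²c: (-1942/28325)·(-1/5) = 1942/141625 ≠ 1/24

3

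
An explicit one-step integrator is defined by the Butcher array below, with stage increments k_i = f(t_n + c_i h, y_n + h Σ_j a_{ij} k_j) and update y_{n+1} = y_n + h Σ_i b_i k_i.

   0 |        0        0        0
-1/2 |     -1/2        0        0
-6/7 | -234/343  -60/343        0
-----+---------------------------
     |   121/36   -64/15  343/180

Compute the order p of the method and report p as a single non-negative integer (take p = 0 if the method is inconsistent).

b = (121/36, -64/15, 343/180)
c = (0, -1/2, -6/7)
Ac = (0, 0, 30/343)
Σ b_i: 121/36·1 + (-64/15)·1 + 343/180·1 = 1 ✓
b·c: (-64/15)·(-1/2) + 343/180·(-6/7) = 1/2 ✓
b·c²: (-64/15)·1/4 + 343/180·36/49 = 1/3 ✓
b·Ac: 343/180·30/343 = 1/6 ✓; 3 stages ⇒ order 3.

3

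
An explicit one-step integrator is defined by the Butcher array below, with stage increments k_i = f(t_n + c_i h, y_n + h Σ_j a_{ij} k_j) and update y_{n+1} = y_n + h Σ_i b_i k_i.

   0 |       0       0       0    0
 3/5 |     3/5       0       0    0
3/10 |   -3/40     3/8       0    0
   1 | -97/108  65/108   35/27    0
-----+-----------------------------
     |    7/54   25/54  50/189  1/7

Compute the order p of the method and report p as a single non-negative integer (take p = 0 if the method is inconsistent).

b = (7/54, 25/54, 50/189, 1/7)
c = (0, 3/5, 3/10, 1)
Ac = (0, 0, 9/40, 3/4)
Σ b_i: 7/54·1 + 25/54·1 + 50/189·1 + 1/7·1 = 1 ✓
b·c: 25/54·3/5 + 50/189·3/10 + 1/7·1 = 1/2 ✓
b·c²: 25/54·9/25 + 50/189·9/100 + 1/7·1 = 1/3 ✓
b·Ac: 50/189·9/40 + 1/7·3/4 = 1/6 ✓
b·c³: 25/54·27/125 + 50/189·27/1000 + 1/7·1 = 1/4 ✓
b·(c∘Ac): 50/189·27/400 + 1/7·3/4 = 1/8 ✓
b·Ac²: 50/189·27/200 + 1/7·1/3 = 1/12 ✓
b·A²c: 1/7·7/24 = 1/24 ✓; 4 stages ⇒ order 4.

4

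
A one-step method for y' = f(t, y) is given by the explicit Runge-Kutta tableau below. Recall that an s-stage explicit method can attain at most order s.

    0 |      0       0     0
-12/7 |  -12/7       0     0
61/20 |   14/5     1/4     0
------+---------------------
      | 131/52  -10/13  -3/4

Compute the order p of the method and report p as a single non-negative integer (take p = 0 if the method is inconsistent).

1

b = (131/52, -10/13, -3/4)
c = (0, -12/7, 61/20)
Ac = (0, 0, -3/7)
Σ b_i: 131/52·1 + (-10/13)·1 + (-3/4)·1 = 1 ✓
b·c: (-10/13)·(-12/7) + (-3/4)·61/20 = -7053/7280 ≠ 1/2 ⇒ order 1.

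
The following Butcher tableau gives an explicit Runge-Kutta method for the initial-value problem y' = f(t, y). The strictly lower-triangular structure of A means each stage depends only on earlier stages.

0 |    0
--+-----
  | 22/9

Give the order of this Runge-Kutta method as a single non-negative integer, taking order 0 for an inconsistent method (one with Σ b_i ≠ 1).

b = (22/9)
c = (0)
Σ b_i: 22/9·1 = 22/9 ≠ 1 ⇒ order 0.

0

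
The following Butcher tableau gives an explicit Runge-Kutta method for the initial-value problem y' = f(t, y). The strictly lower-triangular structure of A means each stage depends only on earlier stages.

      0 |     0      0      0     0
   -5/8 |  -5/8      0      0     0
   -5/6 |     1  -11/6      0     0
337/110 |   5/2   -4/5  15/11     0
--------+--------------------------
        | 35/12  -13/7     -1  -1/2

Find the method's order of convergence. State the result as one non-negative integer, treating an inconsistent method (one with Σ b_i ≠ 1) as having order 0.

0

b = (35/12, -13/7, -1, -1/2)
c = (0, -5/8, -5/6, 337/110)
Ac = (0, 0, 55/48, -7/11)
Σ b_i: 35/12·1 + (-13/7)·1 + (-1)·1 + (-1/2)·1 = -37/84 ≠ 1 ⇒ order 0.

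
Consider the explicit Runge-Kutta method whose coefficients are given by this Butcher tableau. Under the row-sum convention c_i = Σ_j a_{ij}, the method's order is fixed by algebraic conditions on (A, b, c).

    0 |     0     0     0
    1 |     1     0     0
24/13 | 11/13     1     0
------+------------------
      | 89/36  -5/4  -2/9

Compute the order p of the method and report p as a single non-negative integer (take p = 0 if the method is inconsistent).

b = (89/36, -5/4, -2/9)
c = (0, 1, 24/13)
Ac = (0, 0, 1)
Σ b_i: 89/36·1 + (-5/4)·1 + (-2/9)·1 = 1 ✓
b·c: (-5/4)·1 + (-2/9)·24/13 = -259/156 ≠ 1/2 ⇒ order 1.

1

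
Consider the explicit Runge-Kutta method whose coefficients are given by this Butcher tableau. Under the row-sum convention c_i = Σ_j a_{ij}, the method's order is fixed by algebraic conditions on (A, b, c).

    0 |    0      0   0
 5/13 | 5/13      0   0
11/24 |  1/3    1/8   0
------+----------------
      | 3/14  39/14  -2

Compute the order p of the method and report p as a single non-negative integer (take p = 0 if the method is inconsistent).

b = (3/14, 39/14, -2)
c = (0, 5/13, 11/24)
Ac = (0, 0, 5/104)
Σ b_i: 3/14·1 + 39/14·1 + (-2)·1 = 1 ✓
b·c: 39/14·5/13 + (-2)·11/24 = 13/84 ≠ 1/2 ⇒ order 1.

1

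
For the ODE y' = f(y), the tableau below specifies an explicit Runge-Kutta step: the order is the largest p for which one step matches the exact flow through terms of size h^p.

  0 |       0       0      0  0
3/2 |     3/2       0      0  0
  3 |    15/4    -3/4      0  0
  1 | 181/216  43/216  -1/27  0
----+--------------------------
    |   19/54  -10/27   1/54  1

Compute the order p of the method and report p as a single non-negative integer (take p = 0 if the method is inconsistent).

4

b = (19/54, -10/27, 1/54, 1)
c = (0, 3/2, 3, 1)
Ac = (0, 0, -9/8, 3/16)
Σ b_i: 19/54·1 + (-10/27)·1 + 1/54·1 + 1·1 = 1 ✓
b·c: (-10/27)·3/2 + 1/54·3 + 1·1 = 1/2 ✓
b·c²: (-10/27)·9/4 + 1/54·9 + 1·1 = 1/3 ✓
b·Ac: 1/54·(-9/8) + 1·3/16 = 1/6 ✓
b·c³: (-10/27)·27/8 + 1/54·27 + 1·1 = 1/4 ✓
b·(c∘Ac): 1/54·(-27/8) + 1·3/16 = 1/8 ✓
b·Ac²: 1/54·(-27/16) + 1·11/96 = 1/12 ✓
b·A²c: 1·1/24 = 1/24 ✓; 4 stages ⇒ order 4.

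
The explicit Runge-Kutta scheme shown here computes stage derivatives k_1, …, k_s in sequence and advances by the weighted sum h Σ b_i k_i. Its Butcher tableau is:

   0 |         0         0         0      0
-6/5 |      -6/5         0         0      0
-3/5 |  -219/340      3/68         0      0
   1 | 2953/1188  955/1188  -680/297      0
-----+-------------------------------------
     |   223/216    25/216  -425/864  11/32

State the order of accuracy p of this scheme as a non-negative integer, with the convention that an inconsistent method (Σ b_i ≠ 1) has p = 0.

b = (223/216, 25/216, -425/864, 11/32)
c = (0, -6/5, -3/5, 1)
Ac = (0, 0, -9/170, 9/22)
Σ b_i: 223/216·1 + 25/216·1 + (-425/864)·1 + 11/32·1 = 1 ✓
b·c: 25/216·(-6/5) + (-425/864)·(-3/5) + 11/32·1 = 1/2 ✓
b·c²: 25/216·36/25 + (-425/864)·9/25 + 11/32·1 = 1/3 ✓
b·Ac: (-425/864)·(-9/170) + 11/32·9/22 = 1/6 ✓
b·c³: 25/216·(-216/125) + (-425/864)·(-27/125) + 11/32·1 = 1/4 ✓
b·(c∘Ac): (-425/864)·27/850 + 11/32·9/22 = 1/8 ✓
b·Ac²: (-425/864)·27/425 + 11/32·1/3 = 1/12 ✓
b·A²c: 11/32·4/33 = 1/24 ✓; 4 stages ⇒ order 4.

4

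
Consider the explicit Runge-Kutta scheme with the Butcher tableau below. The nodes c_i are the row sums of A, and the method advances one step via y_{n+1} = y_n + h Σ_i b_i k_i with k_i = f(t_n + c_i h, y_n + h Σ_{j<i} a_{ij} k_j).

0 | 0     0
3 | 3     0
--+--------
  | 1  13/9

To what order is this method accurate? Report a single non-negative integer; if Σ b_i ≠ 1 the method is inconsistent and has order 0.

b = (1, 13/9)
c = (0, 3)
Σ b_i: 1·1 + 13/9·1 = 22/9 ≠ 1 ⇒ order 0.

0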